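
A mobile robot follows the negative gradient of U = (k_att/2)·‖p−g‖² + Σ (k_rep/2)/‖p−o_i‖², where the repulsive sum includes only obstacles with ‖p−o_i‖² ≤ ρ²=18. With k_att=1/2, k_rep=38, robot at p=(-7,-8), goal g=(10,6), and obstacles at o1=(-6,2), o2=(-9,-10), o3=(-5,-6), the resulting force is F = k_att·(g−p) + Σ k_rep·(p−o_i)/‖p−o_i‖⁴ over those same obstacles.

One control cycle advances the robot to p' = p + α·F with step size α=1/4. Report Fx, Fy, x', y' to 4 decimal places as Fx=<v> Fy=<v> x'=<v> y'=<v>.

Fx=8.5000 Fy=7.0000 x'=-4.8750 y'=-6.2500

F_att = 1/2·(g−p) = 1/2·(17,14) = (8.5000,7.0000)
o1: d²=101 > ρ²=18 → inactive
o2: d²=8 ≤ ρ²=18; F_rep = 38·(2,2)/8² = (1.1875,1.1875)
o3: d²=8 ≤ ρ²=18; F_rep = 38·(-2,-2)/8² = (-1.1875,-1.1875)
F = F_att + ΣF_rep = (8.5000,7.0000)
p' = p + 1/4·F = (-4.8750,-6.2500)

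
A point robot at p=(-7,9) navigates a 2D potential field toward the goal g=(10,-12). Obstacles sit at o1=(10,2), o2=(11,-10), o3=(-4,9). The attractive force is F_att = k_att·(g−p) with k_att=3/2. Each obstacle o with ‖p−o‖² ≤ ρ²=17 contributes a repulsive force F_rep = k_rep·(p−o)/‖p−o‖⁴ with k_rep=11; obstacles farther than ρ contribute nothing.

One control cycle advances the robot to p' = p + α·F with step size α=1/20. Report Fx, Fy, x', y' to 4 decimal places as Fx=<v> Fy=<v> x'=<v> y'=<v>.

F_att = 3/2·(g−p) = 3/2·(17,-21) = (25.5000,-31.5000)
o1: d²=338 > ρ²=17 → inactive
o2: d²=685 > ρ²=17 → inactive
o3: d²=9 ≤ ρ²=17; F_rep = 11·(-3,0)/9² = (-0.4074,0.0000)
F = F_att + ΣF_rep = (25.0926,-31.5000)
p' = p + 1/20·F = (-5.7454,7.4250)

Fx=25.0926 Fy=-31.5000 x'=-5.7454 y'=7.4250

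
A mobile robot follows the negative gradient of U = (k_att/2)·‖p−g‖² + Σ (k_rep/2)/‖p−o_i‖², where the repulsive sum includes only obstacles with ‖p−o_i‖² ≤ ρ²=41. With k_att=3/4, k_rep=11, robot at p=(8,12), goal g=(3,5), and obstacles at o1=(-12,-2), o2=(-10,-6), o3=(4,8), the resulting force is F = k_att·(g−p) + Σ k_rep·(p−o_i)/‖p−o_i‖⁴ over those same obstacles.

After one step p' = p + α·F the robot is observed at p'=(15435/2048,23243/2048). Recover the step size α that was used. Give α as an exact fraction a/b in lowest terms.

α = 1/8

F_att = 3/4·(g−p) = 3/4·(-5,-7) = (-3.7500,-5.2500)
o1: d²=596 > ρ²=41 → inactive
o2: d²=648 > ρ²=41 → inactive
o3: d²=32 ≤ ρ²=41; F_rep = 11·(4,4)/32² = (0.0430,0.0430)
F = F_att + ΣF_rep = (-3.7070,-5.2070)
Δp = p'−p = (-0.4634,-0.6509); α = Δx/Fx = (-949/2048) / (-949/256) = 1/8
check: Δy/Fy = (-1333/2048) / (-1333/256) = 1/8 ✓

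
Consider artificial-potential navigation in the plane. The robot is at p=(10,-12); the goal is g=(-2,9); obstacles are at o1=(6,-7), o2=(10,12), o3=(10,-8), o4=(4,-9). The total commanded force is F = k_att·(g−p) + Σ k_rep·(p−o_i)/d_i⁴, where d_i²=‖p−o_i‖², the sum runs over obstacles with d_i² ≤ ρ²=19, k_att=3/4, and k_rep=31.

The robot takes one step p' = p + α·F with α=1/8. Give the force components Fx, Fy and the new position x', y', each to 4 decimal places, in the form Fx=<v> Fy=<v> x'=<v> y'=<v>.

F_att = 3/4·(g−p) = 3/4·(-12,21) = (-9.0000,15.7500)
o1: d²=41 > ρ²=19 → inactive
o2: d²=576 > ρ²=19 → inactive
o3: d²=16 ≤ ρ²=19; F_rep = 31·(0,-4)/16² = (0.0000,-0.4844)
o4: d²=45 > ρ²=19 → inactive
F = F_att + ΣF_rep = (-9.0000,15.2656)
p' = p + 1/8·F = (8.8750,-10.0918)

Fx=-9.0000 Fy=15.2656 x'=8.8750 y'=-10.0918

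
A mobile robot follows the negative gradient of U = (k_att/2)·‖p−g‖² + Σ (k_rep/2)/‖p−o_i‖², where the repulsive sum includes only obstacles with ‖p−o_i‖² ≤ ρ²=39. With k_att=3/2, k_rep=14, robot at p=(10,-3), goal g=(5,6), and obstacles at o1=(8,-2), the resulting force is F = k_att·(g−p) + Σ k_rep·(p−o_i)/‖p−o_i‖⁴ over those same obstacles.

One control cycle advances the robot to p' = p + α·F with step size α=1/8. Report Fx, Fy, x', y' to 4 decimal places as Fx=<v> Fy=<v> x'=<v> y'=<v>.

F_att = 3/2·(g−p) = 3/2·(-5,9) = (-7.5000,13.5000)
o1: d²=5 ≤ ρ²=39; F_rep = 14·(2,-1)/5² = (1.1200,-0.5600)
F = F_att + ΣF_rep = (-6.3800,12.9400)
p' = p + 1/8·F = (9.2025,-1.3825)

Fx=-6.3800 Fy=12.9400 x'=9.2025 y'=-1.3825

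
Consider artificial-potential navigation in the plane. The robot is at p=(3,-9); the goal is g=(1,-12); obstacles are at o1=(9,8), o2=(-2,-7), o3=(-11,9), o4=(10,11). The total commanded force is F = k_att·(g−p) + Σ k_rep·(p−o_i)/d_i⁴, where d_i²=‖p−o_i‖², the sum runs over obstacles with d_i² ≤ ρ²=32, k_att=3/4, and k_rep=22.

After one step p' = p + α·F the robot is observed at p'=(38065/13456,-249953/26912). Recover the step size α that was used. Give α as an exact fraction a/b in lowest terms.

α = 1/8

F_att = 3/4·(g−p) = 3/4·(-2,-3) = (-1.5000,-2.2500)
o1: d²=325 > ρ²=32 → inactive
o2: d²=29 ≤ ρ²=32; F_rep = 22·(5,-2)/29² = (0.1308,-0.0523)
o3: d²=520 > ρ²=32 → inactive
o4: d²=449 > ρ²=32 → inactive
F = F_att + ΣF_rep = (-1.3692,-2.3023)
Δp = p'−p = (-0.1712,-0.2878); α = Δx/Fx = (-2303/13456) / (-2303/1682) = 1/8
check: Δy/Fy = (-7745/26912) / (-7745/3364) = 1/8 ✓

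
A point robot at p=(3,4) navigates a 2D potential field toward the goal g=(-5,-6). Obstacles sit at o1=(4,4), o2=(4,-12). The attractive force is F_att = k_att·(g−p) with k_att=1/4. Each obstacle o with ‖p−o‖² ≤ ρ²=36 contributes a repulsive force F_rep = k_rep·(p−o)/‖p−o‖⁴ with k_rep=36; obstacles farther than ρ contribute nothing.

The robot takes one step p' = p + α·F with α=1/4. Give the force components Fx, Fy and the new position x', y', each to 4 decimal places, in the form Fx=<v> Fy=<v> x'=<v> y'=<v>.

F_att = 1/4·(g−p) = 1/4·(-8,-10) = (-2.0000,-2.5000)
o1: d²=1 ≤ ρ²=36; F_rep = 36·(-1,0)/1² = (-36.0000,0.0000)
o2: d²=257 > ρ²=36 → inactive
F = F_att + ΣF_rep = (-38.0000,-2.5000)
p' = p + 1/4·F = (-6.5000,3.3750)

Fx=-38.0000 Fy=-2.5000 x'=-6.5000 y'=3.3750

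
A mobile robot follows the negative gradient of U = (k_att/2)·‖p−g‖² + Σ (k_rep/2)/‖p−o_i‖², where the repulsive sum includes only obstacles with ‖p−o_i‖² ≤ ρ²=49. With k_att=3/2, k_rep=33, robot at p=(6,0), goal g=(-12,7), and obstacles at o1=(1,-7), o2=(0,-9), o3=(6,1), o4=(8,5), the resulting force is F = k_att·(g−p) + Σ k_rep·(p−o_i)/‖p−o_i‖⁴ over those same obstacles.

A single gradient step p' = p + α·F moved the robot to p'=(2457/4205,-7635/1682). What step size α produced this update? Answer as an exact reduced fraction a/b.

F_att = 3/2·(g−p) = 3/2·(-18,7) = (-27.0000,10.5000)
o1: d²=74 > ρ²=49 → inactive
o2: d²=117 > ρ²=49 → inactive
o3: d²=1 ≤ ρ²=49; F_rep = 33·(0,-1)/1² = (0.0000,-33.0000)
o4: d²=29 ≤ ρ²=49; F_rep = 33·(-2,-5)/29² = (-0.0785,-0.1962)
F = F_att + ΣF_rep = (-27.0785,-22.6962)
Δp = p'−p = (-5.4157,-4.5392); α = Δx/Fx = (-22773/4205) / (-22773/841) = 1/5
check: Δy/Fy = (-7635/1682) / (-38175/1682) = 1/5 ✓

α = 1/5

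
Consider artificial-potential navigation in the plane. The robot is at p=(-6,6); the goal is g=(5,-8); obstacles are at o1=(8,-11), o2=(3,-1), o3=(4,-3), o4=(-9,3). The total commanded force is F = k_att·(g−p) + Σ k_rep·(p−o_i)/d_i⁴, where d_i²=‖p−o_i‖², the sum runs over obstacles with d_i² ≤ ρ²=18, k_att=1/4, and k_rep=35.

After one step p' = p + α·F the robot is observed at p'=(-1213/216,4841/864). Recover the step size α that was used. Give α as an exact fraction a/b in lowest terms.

F_att = 1/4·(g−p) = 1/4·(11,-14) = (2.7500,-3.5000)
o1: d²=485 > ρ²=18 → inactive
o2: d²=130 > ρ²=18 → inactive
o3: d²=181 > ρ²=18 → inactive
o4: d²=18 ≤ ρ²=18; F_rep = 35·(3,3)/18² = (0.3241,0.3241)
F = F_att + ΣF_rep = (3.0741,-3.1759)
Δp = p'−p = (0.3843,-0.3970); α = Δx/Fx = (83/216) / (83/27) = 1/8
check: Δy/Fy = (-343/864) / (-343/108) = 1/8 ✓

α = 1/8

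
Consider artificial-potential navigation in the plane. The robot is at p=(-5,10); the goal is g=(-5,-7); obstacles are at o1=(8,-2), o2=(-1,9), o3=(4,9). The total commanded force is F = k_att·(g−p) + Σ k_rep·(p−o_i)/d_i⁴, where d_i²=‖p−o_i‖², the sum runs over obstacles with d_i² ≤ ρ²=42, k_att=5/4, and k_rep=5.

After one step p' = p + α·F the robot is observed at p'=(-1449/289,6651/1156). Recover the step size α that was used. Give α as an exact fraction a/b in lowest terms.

α = 1/5

F_att = 5/4·(g−p) = 5/4·(0,-17) = (0.0000,-21.2500)
o1: d²=313 > ρ²=42 → inactive
o2: d²=17 ≤ ρ²=42; F_rep = 5·(-4,1)/17² = (-0.0692,0.0173)
o3: d²=82 > ρ²=42 → inactive
F = F_att + ΣF_rep = (-0.0692,-21.2327)
Δp = p'−p = (-0.0138,-4.2465); α = Δx/Fx = (-4/289) / (-20/289) = 1/5
check: Δy/Fy = (-4909/1156) / (-24545/1156) = 1/5 ✓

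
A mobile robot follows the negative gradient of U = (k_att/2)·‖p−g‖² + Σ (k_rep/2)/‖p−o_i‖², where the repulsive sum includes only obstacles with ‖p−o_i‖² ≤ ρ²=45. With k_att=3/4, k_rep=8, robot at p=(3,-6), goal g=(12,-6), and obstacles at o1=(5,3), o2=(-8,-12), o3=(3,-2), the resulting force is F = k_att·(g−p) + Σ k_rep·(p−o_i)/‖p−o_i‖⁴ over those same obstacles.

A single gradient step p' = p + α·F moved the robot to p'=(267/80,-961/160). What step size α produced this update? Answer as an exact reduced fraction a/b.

F_att = 3/4·(g−p) = 3/4·(9,0) = (6.7500,0.0000)
o1: d²=85 > ρ²=45 → inactive
o2: d²=157 > ρ²=45 → inactive
o3: d²=16 ≤ ρ²=45; F_rep = 8·(0,-4)/16² = (0.0000,-0.1250)
F = F_att + ΣF_rep = (6.7500,-0.1250)
Δp = p'−p = (0.3375,-0.0063); α = Δx/Fx = (27/80) / (27/4) = 1/20
check: Δy/Fy = (-1/160) / (-1/8) = 1/20 ✓

α = 1/20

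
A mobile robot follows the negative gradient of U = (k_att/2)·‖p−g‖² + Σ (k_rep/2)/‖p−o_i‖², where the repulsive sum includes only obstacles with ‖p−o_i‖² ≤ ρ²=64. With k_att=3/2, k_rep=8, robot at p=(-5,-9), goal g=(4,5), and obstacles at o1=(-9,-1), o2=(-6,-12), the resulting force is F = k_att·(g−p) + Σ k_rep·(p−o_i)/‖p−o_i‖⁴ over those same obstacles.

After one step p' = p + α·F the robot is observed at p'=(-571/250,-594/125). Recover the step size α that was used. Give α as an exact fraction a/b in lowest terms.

F_att = 3/2·(g−p) = 3/2·(9,14) = (13.5000,21.0000)
o1: d²=80 > ρ²=64 → inactive
o2: d²=10 ≤ ρ²=64; F_rep = 8·(1,3)/10² = (0.0800,0.2400)
F = F_att + ΣF_rep = (13.5800,21.2400)
Δp = p'−p = (2.7160,4.2480); α = Δx/Fx = (679/250) / (679/50) = 1/5
check: Δy/Fy = (531/125) / (531/25) = 1/5 ✓

α = 1/5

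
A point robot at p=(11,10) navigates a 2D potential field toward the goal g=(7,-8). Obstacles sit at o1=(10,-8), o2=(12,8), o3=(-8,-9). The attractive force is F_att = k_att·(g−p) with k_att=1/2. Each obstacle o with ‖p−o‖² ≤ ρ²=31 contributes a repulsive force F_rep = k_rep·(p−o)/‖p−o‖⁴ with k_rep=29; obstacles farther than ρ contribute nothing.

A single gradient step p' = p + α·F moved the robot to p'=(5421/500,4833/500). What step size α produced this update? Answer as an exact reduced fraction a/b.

α = 1/20

F_att = 1/2·(g−p) = 1/2·(-4,-18) = (-2.0000,-9.0000)
o1: d²=325 > ρ²=31 → inactive
o2: d²=5 ≤ ρ²=31; F_rep = 29·(-1,2)/5² = (-1.1600,2.3200)
o3: d²=722 > ρ²=31 → inactive
F = F_att + ΣF_rep = (-3.1600,-6.6800)
Δp = p'−p = (-0.1580,-0.3340); α = Δx/Fx = (-79/500) / (-79/25) = 1/20
check: Δy/Fy = (-167/500) / (-167/25) = 1/20 ✓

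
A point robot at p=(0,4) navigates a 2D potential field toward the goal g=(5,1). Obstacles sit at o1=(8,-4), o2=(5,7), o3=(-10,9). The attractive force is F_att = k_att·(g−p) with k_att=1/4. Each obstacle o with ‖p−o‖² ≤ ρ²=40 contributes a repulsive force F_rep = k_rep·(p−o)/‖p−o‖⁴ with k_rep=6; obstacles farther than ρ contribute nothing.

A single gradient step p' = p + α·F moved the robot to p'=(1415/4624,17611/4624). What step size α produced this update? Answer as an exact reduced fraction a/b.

F_att = 1/4·(g−p) = 1/4·(5,-3) = (1.2500,-0.7500)
o1: d²=128 > ρ²=40 → inactive
o2: d²=34 ≤ ρ²=40; F_rep = 6·(-5,-3)/34² = (-0.0260,-0.0156)
o3: d²=125 > ρ²=40 → inactive
F = F_att + ΣF_rep = (1.2240,-0.7656)
Δp = p'−p = (0.3060,-0.1914); α = Δx/Fx = (1415/4624) / (1415/1156) = 1/4
check: Δy/Fy = (-885/4624) / (-885/1156) = 1/4 ✓

α = 1/4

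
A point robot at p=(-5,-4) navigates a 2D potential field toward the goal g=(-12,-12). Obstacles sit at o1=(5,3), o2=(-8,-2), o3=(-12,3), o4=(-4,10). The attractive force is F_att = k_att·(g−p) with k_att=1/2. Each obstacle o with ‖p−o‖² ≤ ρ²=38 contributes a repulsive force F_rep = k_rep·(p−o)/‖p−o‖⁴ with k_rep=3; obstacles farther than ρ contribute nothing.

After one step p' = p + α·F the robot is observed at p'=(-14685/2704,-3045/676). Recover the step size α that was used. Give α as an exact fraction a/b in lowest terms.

α = 1/8

F_att = 1/2·(g−p) = 1/2·(-7,-8) = (-3.5000,-4.0000)
o1: d²=149 > ρ²=38 → inactive
o2: d²=13 ≤ ρ²=38; F_rep = 3·(3,-2)/13² = (0.0533,-0.0355)
o3: d²=98 > ρ²=38 → inactive
o4: d²=197 > ρ²=38 → inactive
F = F_att + ΣF_rep = (-3.4467,-4.0355)
Δp = p'−p = (-0.4308,-0.5044); α = Δx/Fx = (-1165/2704) / (-1165/338) = 1/8
check: Δy/Fy = (-341/676) / (-682/169) = 1/8 ✓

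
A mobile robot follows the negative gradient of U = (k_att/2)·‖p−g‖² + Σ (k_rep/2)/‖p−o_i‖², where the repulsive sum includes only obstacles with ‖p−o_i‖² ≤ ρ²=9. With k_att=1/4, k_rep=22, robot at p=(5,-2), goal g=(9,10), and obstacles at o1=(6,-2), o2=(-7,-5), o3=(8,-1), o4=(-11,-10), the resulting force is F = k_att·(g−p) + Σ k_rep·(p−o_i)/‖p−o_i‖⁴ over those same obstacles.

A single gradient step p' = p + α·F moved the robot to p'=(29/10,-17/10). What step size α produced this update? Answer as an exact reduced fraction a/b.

F_att = 1/4·(g−p) = 1/4·(4,12) = (1.0000,3.0000)
o1: d²=1 ≤ ρ²=9; F_rep = 22·(-1,0)/1² = (-22.0000,0.0000)
o2: d²=153 > ρ²=9 → inactive
o3: d²=10 > ρ²=9 → inactive
o4: d²=320 > ρ²=9 → inactive
F = F_att + ΣF_rep = (-21.0000,3.0000)
Δp = p'−p = (-2.1000,0.3000); α = Δx/Fx = (-21/10) / (-21) = 1/10
check: Δy/Fy = (3/10) / (3) = 1/10 ✓

α = 1/10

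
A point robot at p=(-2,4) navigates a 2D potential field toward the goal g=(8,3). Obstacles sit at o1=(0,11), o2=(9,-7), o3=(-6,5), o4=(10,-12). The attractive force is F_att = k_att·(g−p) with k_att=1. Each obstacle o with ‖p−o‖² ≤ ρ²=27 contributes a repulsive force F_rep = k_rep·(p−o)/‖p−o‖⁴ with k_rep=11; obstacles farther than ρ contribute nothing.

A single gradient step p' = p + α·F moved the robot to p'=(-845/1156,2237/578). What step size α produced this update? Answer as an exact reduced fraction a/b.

F_att = 1·(g−p) = 1·(10,-1) = (10.0000,-1.0000)
o1: d²=53 > ρ²=27 → inactive
o2: d²=242 > ρ²=27 → inactive
o3: d²=17 ≤ ρ²=27; F_rep = 11·(4,-1)/17² = (0.1522,-0.0381)
o4: d²=400 > ρ²=27 → inactive
F = F_att + ΣF_rep = (10.1522,-1.0381)
Δp = p'−p = (1.2690,-0.1298); α = Δx/Fx = (1467/1156) / (2934/289) = 1/8
check: Δy/Fy = (-75/578) / (-300/289) = 1/8 ✓

α = 1/8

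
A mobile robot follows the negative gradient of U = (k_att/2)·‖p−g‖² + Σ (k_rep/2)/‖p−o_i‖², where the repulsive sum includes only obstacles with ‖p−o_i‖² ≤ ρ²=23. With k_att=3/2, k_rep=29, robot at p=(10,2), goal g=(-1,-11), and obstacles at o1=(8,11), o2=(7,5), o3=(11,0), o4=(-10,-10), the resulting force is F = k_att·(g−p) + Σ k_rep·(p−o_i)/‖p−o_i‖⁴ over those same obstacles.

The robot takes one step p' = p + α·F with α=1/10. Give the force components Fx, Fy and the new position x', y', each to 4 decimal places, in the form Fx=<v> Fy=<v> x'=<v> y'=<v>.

F_att = 3/2·(g−p) = 3/2·(-11,-13) = (-16.5000,-19.5000)
o1: d²=85 > ρ²=23 → inactive
o2: d²=18 ≤ ρ²=23; F_rep = 29·(3,-3)/18² = (0.2685,-0.2685)
o3: d²=5 ≤ ρ²=23; F_rep = 29·(-1,2)/5² = (-1.1600,2.3200)
o4: d²=544 > ρ²=23 → inactive
F = F_att + ΣF_rep = (-17.3915,-17.4485)
p' = p + 1/10·F = (8.2609,0.2551)

Fx=-17.3915 Fy=-17.4485 x'=8.2609 y'=0.2551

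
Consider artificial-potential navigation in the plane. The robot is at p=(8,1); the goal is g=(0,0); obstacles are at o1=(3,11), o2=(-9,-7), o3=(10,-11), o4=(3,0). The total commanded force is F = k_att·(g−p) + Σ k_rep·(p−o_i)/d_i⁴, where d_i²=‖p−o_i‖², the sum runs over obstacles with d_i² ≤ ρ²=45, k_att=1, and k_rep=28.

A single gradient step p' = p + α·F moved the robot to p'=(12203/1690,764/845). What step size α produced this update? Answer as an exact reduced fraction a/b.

α = 1/10

F_att = 1·(g−p) = 1·(-8,-1) = (-8.0000,-1.0000)
o1: d²=125 > ρ²=45 → inactive
o2: d²=353 > ρ²=45 → inactive
o3: d²=148 > ρ²=45 → inactive
o4: d²=26 ≤ ρ²=45; F_rep = 28·(5,1)/26² = (0.2071,0.0414)
F = F_att + ΣF_rep = (-7.7929,-0.9586)
Δp = p'−p = (-0.7793,-0.0959); α = Δx/Fx = (-1317/1690) / (-1317/169) = 1/10
check: Δy/Fy = (-81/845) / (-162/169) = 1/10 ✓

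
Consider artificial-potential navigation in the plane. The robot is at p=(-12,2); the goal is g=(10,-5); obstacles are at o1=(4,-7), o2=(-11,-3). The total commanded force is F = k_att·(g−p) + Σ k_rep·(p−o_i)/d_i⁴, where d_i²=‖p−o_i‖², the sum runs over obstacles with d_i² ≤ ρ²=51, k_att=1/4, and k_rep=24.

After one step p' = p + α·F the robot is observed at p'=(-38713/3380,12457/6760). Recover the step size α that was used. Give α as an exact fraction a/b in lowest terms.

α = 1/10

F_att = 1/4·(g−p) = 1/4·(22,-7) = (5.5000,-1.7500)
o1: d²=337 > ρ²=51 → inactive
o2: d²=26 ≤ ρ²=51; F_rep = 24·(-1,5)/26² = (-0.0355,0.1775)
F = F_att + ΣF_rep = (5.4645,-1.5725)
Δp = p'−p = (0.5464,-0.1572); α = Δx/Fx = (1847/3380) / (1847/338) = 1/10
check: Δy/Fy = (-1063/6760) / (-1063/676) = 1/10 ✓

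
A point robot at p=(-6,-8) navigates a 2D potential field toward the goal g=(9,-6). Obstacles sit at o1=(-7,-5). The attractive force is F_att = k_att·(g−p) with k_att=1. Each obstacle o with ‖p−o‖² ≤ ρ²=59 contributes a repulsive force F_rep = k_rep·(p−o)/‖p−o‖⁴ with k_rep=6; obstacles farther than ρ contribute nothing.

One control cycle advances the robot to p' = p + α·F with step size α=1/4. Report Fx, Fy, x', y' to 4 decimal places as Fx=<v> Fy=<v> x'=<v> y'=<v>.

F_att = 1·(g−p) = 1·(15,2) = (15.0000,2.0000)
o1: d²=10 ≤ ρ²=59; F_rep = 6·(1,-3)/10² = (0.0600,-0.1800)
F = F_att + ΣF_rep = (15.0600,1.8200)
p' = p + 1/4·F = (-2.2350,-7.5450)

Fx=15.0600 Fy=1.8200 x'=-2.2350 y'=-7.5450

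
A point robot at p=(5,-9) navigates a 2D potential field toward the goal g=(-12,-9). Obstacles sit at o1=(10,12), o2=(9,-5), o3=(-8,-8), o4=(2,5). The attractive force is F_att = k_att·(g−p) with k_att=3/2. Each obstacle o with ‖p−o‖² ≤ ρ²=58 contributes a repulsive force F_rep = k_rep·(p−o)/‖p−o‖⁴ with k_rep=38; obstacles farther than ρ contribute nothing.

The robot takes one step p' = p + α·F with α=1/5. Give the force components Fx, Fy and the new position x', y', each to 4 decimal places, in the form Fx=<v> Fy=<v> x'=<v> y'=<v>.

Fx=-25.6484 Fy=-0.1484 x'=-0.1297 y'=-9.0297

F_att = 3/2·(g−p) = 3/2·(-17,0) = (-25.5000,0.0000)
o1: d²=466 > ρ²=58 → inactive
o2: d²=32 ≤ ρ²=58; F_rep = 38·(-4,-4)/32² = (-0.1484,-0.1484)
o3: d²=170 > ρ²=58 → inactive
o4: d²=205 > ρ²=58 → inactive
F = F_att + ΣF_rep = (-25.6484,-0.1484)
p' = p + 1/5·F = (-0.1297,-9.0297)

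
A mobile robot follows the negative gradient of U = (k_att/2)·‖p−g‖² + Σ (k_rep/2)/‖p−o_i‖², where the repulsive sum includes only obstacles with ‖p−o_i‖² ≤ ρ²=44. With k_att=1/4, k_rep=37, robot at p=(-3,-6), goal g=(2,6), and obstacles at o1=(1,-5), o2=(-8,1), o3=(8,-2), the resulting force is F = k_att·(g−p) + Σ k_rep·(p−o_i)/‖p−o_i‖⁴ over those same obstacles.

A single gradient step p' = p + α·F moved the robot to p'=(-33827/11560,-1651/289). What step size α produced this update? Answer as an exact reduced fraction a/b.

α = 1/10

F_att = 1/4·(g−p) = 1/4·(5,12) = (1.2500,3.0000)
o1: d²=17 ≤ ρ²=44; F_rep = 37·(-4,-1)/17² = (-0.5121,-0.1280)
o2: d²=74 > ρ²=44 → inactive
o3: d²=137 > ρ²=44 → inactive
F = F_att + ΣF_rep = (0.7379,2.8720)
Δp = p'−p = (0.0738,0.2872); α = Δx/Fx = (853/11560) / (853/1156) = 1/10
check: Δy/Fy = (83/289) / (830/289) = 1/10 ✓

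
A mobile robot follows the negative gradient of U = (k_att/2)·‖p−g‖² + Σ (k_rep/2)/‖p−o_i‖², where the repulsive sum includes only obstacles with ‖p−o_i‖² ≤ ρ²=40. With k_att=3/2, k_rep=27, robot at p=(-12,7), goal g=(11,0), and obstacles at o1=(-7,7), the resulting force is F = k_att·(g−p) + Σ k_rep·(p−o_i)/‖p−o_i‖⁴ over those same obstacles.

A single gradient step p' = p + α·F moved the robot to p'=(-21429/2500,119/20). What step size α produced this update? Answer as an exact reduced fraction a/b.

F_att = 3/2·(g−p) = 3/2·(23,-7) = (34.5000,-10.5000)
o1: d²=25 ≤ ρ²=40; F_rep = 27·(-5,0)/25² = (-0.2160,0.0000)
F = F_att + ΣF_rep = (34.2840,-10.5000)
Δp = p'−p = (3.4284,-1.0500); α = Δx/Fx = (8571/2500) / (8571/250) = 1/10
check: Δy/Fy = (-21/20) / (-21/2) = 1/10 ✓

α = 1/10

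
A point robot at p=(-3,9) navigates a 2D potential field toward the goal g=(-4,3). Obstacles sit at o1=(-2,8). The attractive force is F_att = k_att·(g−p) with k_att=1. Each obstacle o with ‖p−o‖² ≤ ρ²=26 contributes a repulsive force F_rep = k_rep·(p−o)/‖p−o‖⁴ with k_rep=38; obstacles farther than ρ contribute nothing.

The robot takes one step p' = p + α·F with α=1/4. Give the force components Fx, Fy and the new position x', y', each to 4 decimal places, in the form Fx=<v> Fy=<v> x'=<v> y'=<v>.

F_att = 1·(g−p) = 1·(-1,-6) = (-1.0000,-6.0000)
o1: d²=2 ≤ ρ²=26; F_rep = 38·(-1,1)/2² = (-9.5000,9.5000)
F = F_att + ΣF_rep = (-10.5000,3.5000)
p' = p + 1/4·F = (-5.6250,9.8750)

Fx=-10.5000 Fy=3.5000 x'=-5.6250 y'=9.8750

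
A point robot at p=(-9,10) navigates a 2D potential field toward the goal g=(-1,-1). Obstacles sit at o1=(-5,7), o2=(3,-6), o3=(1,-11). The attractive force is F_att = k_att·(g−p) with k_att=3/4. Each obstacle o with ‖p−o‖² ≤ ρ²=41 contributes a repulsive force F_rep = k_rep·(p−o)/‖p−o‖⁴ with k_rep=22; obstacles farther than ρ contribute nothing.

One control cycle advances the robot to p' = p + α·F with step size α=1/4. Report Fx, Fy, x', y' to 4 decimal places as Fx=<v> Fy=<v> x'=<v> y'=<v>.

Fx=5.8592 Fy=-8.1444 x'=-7.5352 y'=7.9639

F_att = 3/4·(g−p) = 3/4·(8,-11) = (6.0000,-8.2500)
o1: d²=25 ≤ ρ²=41; F_rep = 22·(-4,3)/25² = (-0.1408,0.1056)
o2: d²=400 > ρ²=41 → inactive
o3: d²=541 > ρ²=41 → inactive
F = F_att + ΣF_rep = (5.8592,-8.1444)
p' = p + 1/4·F = (-7.5352,7.9639)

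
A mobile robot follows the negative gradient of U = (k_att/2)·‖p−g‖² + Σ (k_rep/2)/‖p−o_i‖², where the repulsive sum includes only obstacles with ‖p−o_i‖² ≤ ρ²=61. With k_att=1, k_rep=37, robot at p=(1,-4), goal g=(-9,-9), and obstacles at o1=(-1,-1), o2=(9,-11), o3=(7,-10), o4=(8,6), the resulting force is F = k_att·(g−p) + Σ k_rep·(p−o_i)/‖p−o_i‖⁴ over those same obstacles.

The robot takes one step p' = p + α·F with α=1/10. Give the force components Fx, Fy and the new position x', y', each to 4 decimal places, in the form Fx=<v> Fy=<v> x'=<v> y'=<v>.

Fx=-9.5621 Fy=-5.6568 x'=0.0438 y'=-4.5657

F_att = 1·(g−p) = 1·(-10,-5) = (-10.0000,-5.0000)
o1: d²=13 ≤ ρ²=61; F_rep = 37·(2,-3)/13² = (0.4379,-0.6568)
o2: d²=113 > ρ²=61 → inactive
o3: d²=72 > ρ²=61 → inactive
o4: d²=149 > ρ²=61 → inactive
F = F_att + ΣF_rep = (-9.5621,-5.6568)
p' = p + 1/10·F = (0.0438,-4.5657)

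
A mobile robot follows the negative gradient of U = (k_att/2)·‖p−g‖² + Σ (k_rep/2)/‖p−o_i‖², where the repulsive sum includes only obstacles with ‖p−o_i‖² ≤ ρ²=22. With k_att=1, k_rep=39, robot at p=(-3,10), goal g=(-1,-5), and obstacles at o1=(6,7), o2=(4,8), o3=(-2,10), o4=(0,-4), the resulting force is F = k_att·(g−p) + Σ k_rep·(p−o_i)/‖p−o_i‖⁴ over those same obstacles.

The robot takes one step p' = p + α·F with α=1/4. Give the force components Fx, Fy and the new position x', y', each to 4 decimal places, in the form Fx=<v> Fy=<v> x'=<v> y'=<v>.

Fx=-37.0000 Fy=-15.0000 x'=-12.2500 y'=6.2500

F_att = 1·(g−p) = 1·(2,-15) = (2.0000,-15.0000)
o1: d²=90 > ρ²=22 → inactive
o2: d²=53 > ρ²=22 → inactive
o3: d²=1 ≤ ρ²=22; F_rep = 39·(-1,0)/1² = (-39.0000,0.0000)
o4: d²=205 > ρ²=22 → inactive
F = F_att + ΣF_rep = (-37.0000,-15.0000)
p' = p + 1/4·F = (-12.2500,6.2500)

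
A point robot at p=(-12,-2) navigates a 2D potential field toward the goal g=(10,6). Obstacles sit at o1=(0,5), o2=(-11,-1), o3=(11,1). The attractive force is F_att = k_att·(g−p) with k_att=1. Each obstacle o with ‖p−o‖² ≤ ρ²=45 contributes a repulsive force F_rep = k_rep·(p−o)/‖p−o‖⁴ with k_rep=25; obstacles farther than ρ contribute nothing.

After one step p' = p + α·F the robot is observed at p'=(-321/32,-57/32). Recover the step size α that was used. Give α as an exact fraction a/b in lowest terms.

α = 1/8

F_att = 1·(g−p) = 1·(22,8) = (22.0000,8.0000)
o1: d²=193 > ρ²=45 → inactive
o2: d²=2 ≤ ρ²=45; F_rep = 25·(-1,-1)/2² = (-6.2500,-6.2500)
o3: d²=538 > ρ²=45 → inactive
F = F_att + ΣF_rep = (15.7500,1.7500)
Δp = p'−p = (1.9688,0.2188); α = Δx/Fx = (63/32) / (63/4) = 1/8
check: Δy/Fy = (7/32) / (7/4) = 1/8 ✓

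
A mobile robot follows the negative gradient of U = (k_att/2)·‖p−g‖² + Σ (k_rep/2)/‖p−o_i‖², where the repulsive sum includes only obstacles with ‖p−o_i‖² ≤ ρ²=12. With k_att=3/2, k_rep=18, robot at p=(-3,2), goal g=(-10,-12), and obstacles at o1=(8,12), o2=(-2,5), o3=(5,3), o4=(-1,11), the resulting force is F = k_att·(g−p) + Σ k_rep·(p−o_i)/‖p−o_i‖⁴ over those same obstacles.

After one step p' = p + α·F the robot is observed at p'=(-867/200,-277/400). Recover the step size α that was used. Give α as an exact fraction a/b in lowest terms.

α = 1/8

F_att = 3/2·(g−p) = 3/2·(-7,-14) = (-10.5000,-21.0000)
o1: d²=221 > ρ²=12 → inactive
o2: d²=10 ≤ ρ²=12; F_rep = 18·(-1,-3)/10² = (-0.1800,-0.5400)
o3: d²=65 > ρ²=12 → inactive
o4: d²=85 > ρ²=12 → inactive
F = F_att + ΣF_rep = (-10.6800,-21.5400)
Δp = p'−p = (-1.3350,-2.6925); α = Δx/Fx = (-267/200) / (-267/25) = 1/8
check: Δy/Fy = (-1077/400) / (-1077/50) = 1/8 ✓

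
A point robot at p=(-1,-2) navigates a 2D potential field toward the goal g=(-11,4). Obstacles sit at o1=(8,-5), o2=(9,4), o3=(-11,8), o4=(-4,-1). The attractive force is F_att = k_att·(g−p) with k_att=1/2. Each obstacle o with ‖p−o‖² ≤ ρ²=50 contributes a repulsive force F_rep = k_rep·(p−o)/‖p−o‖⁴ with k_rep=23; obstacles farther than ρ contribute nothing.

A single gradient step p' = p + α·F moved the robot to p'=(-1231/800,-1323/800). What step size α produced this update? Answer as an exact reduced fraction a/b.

F_att = 1/2·(g−p) = 1/2·(-10,6) = (-5.0000,3.0000)
o1: d²=90 > ρ²=50 → inactive
o2: d²=136 > ρ²=50 → inactive
o3: d²=200 > ρ²=50 → inactive
o4: d²=10 ≤ ρ²=50; F_rep = 23·(3,-1)/10² = (0.6900,-0.2300)
F = F_att + ΣF_rep = (-4.3100,2.7700)
Δp = p'−p = (-0.5387,0.3463); α = Δx/Fx = (-431/800) / (-431/100) = 1/8
check: Δy/Fy = (277/800) / (277/100) = 1/8 ✓

α = 1/8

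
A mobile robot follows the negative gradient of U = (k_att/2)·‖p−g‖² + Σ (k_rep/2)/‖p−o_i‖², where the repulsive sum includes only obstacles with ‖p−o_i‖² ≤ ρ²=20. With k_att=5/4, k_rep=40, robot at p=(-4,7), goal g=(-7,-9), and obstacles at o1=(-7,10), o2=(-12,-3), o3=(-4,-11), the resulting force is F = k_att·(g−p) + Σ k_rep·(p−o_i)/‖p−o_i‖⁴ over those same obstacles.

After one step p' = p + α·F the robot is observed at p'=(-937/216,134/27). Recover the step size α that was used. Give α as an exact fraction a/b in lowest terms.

F_att = 5/4·(g−p) = 5/4·(-3,-16) = (-3.7500,-20.0000)
o1: d²=18 ≤ ρ²=20; F_rep = 40·(3,-3)/18² = (0.3704,-0.3704)
o2: d²=164 > ρ²=20 → inactive
o3: d²=324 > ρ²=20 → inactive
F = F_att + ΣF_rep = (-3.3796,-20.3704)
Δp = p'−p = (-0.3380,-2.0370); α = Δx/Fx = (-73/216) / (-365/108) = 1/10
check: Δy/Fy = (-55/27) / (-550/27) = 1/10 ✓

α = 1/10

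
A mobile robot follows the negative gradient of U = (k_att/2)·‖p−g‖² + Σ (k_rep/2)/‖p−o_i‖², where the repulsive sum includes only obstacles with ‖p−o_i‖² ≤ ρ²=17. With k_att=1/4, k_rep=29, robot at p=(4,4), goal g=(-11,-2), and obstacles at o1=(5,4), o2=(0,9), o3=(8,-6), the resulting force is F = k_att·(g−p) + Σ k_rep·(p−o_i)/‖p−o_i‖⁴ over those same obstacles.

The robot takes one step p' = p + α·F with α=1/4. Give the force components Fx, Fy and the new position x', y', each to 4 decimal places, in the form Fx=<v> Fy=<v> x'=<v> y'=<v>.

F_att = 1/4·(g−p) = 1/4·(-15,-6) = (-3.7500,-1.5000)
o1: d²=1 ≤ ρ²=17; F_rep = 29·(-1,0)/1² = (-29.0000,0.0000)
o2: d²=41 > ρ²=17 → inactive
o3: d²=116 > ρ²=17 → inactive
F = F_att + ΣF_rep = (-32.7500,-1.5000)
p' = p + 1/4·F = (-4.1875,3.6250)

Fx=-32.7500 Fy=-1.5000 x'=-4.1875 y'=3.6250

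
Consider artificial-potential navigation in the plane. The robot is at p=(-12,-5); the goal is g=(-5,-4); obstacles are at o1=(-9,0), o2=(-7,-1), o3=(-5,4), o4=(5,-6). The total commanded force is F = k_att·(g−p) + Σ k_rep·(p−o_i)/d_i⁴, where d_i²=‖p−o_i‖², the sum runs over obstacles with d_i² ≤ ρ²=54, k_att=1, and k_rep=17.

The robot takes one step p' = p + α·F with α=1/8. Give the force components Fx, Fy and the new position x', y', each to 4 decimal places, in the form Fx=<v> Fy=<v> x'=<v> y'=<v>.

F_att = 1·(g−p) = 1·(7,1) = (7.0000,1.0000)
o1: d²=34 ≤ ρ²=54; F_rep = 17·(-3,-5)/34² = (-0.0441,-0.0735)
o2: d²=41 ≤ ρ²=54; F_rep = 17·(-5,-4)/41² = (-0.0506,-0.0405)
o3: d²=130 > ρ²=54 → inactive
o4: d²=290 > ρ²=54 → inactive
F = F_att + ΣF_rep = (6.9053,0.8860)
p' = p + 1/8·F = (-11.1368,-4.8892)

Fx=6.9053 Fy=0.8860 x'=-11.1368 y'=-4.8892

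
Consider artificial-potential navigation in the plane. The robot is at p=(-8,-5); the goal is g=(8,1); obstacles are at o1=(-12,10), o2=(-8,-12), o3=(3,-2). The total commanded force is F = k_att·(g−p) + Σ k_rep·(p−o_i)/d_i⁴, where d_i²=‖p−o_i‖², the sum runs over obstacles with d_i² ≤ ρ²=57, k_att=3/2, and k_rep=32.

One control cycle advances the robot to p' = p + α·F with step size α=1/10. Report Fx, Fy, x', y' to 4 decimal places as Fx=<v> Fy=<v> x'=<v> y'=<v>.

F_att = 3/2·(g−p) = 3/2·(16,6) = (24.0000,9.0000)
o1: d²=241 > ρ²=57 → inactive
o2: d²=49 ≤ ρ²=57; F_rep = 32·(0,7)/49² = (0.0000,0.0933)
o3: d²=130 > ρ²=57 → inactive
F = F_att + ΣF_rep = (24.0000,9.0933)
p' = p + 1/10·F = (-5.6000,-4.0907)

Fx=24.0000 Fy=9.0933 x'=-5.6000 y'=-4.0907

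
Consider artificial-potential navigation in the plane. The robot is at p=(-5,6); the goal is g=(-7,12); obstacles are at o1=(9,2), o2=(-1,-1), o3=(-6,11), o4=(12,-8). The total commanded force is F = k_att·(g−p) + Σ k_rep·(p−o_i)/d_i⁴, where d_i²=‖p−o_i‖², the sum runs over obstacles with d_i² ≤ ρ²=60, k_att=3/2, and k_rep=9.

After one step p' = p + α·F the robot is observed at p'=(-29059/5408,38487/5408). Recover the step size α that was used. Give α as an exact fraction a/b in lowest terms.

F_att = 3/2·(g−p) = 3/2·(-2,6) = (-3.0000,9.0000)
o1: d²=212 > ρ²=60 → inactive
o2: d²=65 > ρ²=60 → inactive
o3: d²=26 ≤ ρ²=60; F_rep = 9·(1,-5)/26² = (0.0133,-0.0666)
o4: d²=485 > ρ²=60 → inactive
F = F_att + ΣF_rep = (-2.9867,8.9334)
Δp = p'−p = (-0.3733,1.1167); α = Δx/Fx = (-2019/5408) / (-2019/676) = 1/8
check: Δy/Fy = (6039/5408) / (6039/676) = 1/8 ✓

α = 1/8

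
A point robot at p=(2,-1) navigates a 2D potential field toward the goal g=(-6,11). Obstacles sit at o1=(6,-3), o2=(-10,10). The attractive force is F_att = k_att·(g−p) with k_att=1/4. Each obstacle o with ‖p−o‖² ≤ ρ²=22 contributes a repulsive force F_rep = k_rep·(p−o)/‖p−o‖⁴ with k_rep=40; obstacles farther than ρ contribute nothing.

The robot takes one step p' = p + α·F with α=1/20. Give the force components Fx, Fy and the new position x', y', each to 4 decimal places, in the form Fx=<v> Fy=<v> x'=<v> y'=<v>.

F_att = 1/4·(g−p) = 1/4·(-8,12) = (-2.0000,3.0000)
o1: d²=20 ≤ ρ²=22; F_rep = 40·(-4,2)/20² = (-0.4000,0.2000)
o2: d²=265 > ρ²=22 → inactive
F = F_att + ΣF_rep = (-2.4000,3.2000)
p' = p + 1/20·F = (1.8800,-0.8400)

Fx=-2.4000 Fy=3.2000 x'=1.8800 y'=-0.8400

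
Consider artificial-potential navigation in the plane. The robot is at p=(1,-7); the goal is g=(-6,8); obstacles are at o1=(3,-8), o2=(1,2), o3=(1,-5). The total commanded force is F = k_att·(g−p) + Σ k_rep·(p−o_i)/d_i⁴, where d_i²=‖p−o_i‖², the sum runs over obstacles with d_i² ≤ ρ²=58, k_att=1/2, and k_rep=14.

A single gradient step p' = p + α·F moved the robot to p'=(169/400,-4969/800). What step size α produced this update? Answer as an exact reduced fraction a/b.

α = 1/8

F_att = 1/2·(g−p) = 1/2·(-7,15) = (-3.5000,7.5000)
o1: d²=5 ≤ ρ²=58; F_rep = 14·(-2,1)/5² = (-1.1200,0.5600)
o2: d²=81 > ρ²=58 → inactive
o3: d²=4 ≤ ρ²=58; F_rep = 14·(0,-2)/4² = (0.0000,-1.7500)
F = F_att + ΣF_rep = (-4.6200,6.3100)
Δp = p'−p = (-0.5775,0.7887); α = Δx/Fx = (-231/400) / (-231/50) = 1/8
check: Δy/Fy = (631/800) / (631/100) = 1/8 ✓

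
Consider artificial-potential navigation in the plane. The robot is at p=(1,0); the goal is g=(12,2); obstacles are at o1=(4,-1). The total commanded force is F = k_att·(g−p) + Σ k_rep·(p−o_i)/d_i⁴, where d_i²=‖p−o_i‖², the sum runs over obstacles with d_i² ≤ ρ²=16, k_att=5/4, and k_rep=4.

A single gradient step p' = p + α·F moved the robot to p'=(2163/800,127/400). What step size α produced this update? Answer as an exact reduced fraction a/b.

F_att = 5/4·(g−p) = 5/4·(11,2) = (13.7500,2.5000)
o1: d²=10 ≤ ρ²=16; F_rep = 4·(-3,1)/10² = (-0.1200,0.0400)
F = F_att + ΣF_rep = (13.6300,2.5400)
Δp = p'−p = (1.7038,0.3175); α = Δx/Fx = (1363/800) / (1363/100) = 1/8
check: Δy/Fy = (127/400) / (127/50) = 1/8 ✓

α = 1/8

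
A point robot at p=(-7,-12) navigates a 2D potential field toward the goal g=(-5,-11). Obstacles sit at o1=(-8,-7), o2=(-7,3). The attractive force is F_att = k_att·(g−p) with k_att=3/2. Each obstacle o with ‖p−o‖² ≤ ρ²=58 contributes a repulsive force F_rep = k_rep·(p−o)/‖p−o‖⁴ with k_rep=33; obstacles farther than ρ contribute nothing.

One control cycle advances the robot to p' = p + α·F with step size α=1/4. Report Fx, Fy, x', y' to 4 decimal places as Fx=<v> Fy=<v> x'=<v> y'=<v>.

Fx=3.0488 Fy=1.2559 x'=-6.2378 y'=-11.6860

F_att = 3/2·(g−p) = 3/2·(2,1) = (3.0000,1.5000)
o1: d²=26 ≤ ρ²=58; F_rep = 33·(1,-5)/26² = (0.0488,-0.2441)
o2: d²=225 > ρ²=58 → inactive
F = F_att + ΣF_rep = (3.0488,1.2559)
p' = p + 1/4·F = (-6.2378,-11.6860)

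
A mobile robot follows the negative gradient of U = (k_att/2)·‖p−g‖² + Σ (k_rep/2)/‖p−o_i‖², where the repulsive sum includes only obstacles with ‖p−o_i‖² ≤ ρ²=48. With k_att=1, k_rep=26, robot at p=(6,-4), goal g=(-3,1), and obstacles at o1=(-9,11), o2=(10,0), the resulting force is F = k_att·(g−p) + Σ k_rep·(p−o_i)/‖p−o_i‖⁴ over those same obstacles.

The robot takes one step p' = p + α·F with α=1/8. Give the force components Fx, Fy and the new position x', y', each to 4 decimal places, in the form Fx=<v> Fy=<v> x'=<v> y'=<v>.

F_att = 1·(g−p) = 1·(-9,5) = (-9.0000,5.0000)
o1: d²=450 > ρ²=48 → inactive
o2: d²=32 ≤ ρ²=48; F_rep = 26·(-4,-4)/32² = (-0.1016,-0.1016)
F = F_att + ΣF_rep = (-9.1016,4.8984)
p' = p + 1/8·F = (4.8623,-3.3877)

Fx=-9.1016 Fy=4.8984 x'=4.8623 y'=-3.3877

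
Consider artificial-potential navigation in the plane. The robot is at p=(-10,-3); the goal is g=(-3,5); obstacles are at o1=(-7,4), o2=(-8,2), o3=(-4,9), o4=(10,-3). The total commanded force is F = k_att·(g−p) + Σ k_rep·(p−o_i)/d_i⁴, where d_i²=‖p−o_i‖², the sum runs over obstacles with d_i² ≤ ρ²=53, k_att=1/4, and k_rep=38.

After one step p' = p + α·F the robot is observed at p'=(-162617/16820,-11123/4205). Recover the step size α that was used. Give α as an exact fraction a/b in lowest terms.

F_att = 1/4·(g−p) = 1/4·(7,8) = (1.7500,2.0000)
o1: d²=58 > ρ²=53 → inactive
o2: d²=29 ≤ ρ²=53; F_rep = 38·(-2,-5)/29² = (-0.0904,-0.2259)
o3: d²=180 > ρ²=53 → inactive
o4: d²=400 > ρ²=53 → inactive
F = F_att + ΣF_rep = (1.6596,1.7741)
Δp = p'−p = (0.3319,0.3548); α = Δx/Fx = (5583/16820) / (5583/3364) = 1/5
check: Δy/Fy = (1492/4205) / (1492/841) = 1/5 ✓

α = 1/5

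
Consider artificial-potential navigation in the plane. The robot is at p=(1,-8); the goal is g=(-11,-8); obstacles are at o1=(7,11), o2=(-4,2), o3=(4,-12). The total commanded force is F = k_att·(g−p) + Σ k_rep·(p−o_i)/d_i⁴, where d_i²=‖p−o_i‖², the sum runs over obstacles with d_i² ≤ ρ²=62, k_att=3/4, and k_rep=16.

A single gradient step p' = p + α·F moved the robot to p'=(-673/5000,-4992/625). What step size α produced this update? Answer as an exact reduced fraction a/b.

α = 1/8

F_att = 3/4·(g−p) = 3/4·(-12,0) = (-9.0000,0.0000)
o1: d²=397 > ρ²=62 → inactive
o2: d²=125 > ρ²=62 → inactive
o3: d²=25 ≤ ρ²=62; F_rep = 16·(-3,4)/25² = (-0.0768,0.1024)
F = F_att + ΣF_rep = (-9.0768,0.1024)
Δp = p'−p = (-1.1346,0.0128); α = Δx/Fx = (-5673/5000) / (-5673/625) = 1/8
check: Δy/Fy = (8/625) / (64/625) = 1/8 ✓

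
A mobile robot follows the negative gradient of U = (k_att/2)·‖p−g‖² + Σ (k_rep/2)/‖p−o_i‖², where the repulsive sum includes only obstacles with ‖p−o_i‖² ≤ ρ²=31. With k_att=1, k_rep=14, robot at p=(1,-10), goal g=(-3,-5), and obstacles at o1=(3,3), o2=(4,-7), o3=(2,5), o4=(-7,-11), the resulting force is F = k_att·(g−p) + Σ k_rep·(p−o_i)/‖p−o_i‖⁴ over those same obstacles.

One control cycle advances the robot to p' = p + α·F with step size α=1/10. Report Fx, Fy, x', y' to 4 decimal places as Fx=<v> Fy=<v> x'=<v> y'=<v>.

F_att = 1·(g−p) = 1·(-4,5) = (-4.0000,5.0000)
o1: d²=173 > ρ²=31 → inactive
o2: d²=18 ≤ ρ²=31; F_rep = 14·(-3,-3)/18² = (-0.1296,-0.1296)
o3: d²=226 > ρ²=31 → inactive
o4: d²=65 > ρ²=31 → inactive
F = F_att + ΣF_rep = (-4.1296,4.8704)
p' = p + 1/10·F = (0.5870,-9.5130)

Fx=-4.1296 Fy=4.8704 x'=0.5870 y'=-9.5130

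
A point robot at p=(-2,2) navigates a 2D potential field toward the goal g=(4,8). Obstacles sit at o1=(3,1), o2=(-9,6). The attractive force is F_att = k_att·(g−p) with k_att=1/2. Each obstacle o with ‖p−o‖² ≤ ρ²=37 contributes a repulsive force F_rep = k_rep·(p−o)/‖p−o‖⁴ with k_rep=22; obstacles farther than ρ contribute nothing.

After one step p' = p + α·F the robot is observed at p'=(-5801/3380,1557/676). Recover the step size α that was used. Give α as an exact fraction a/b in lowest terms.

F_att = 1/2·(g−p) = 1/2·(6,6) = (3.0000,3.0000)
o1: d²=26 ≤ ρ²=37; F_rep = 22·(-5,1)/26² = (-0.1627,0.0325)
o2: d²=65 > ρ²=37 → inactive
F = F_att + ΣF_rep = (2.8373,3.0325)
Δp = p'−p = (0.2837,0.3033); α = Δx/Fx = (959/3380) / (959/338) = 1/10
check: Δy/Fy = (205/676) / (1025/338) = 1/10 ✓

α = 1/10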